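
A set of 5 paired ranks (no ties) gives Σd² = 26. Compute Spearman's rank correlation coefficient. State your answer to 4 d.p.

-0.3000

ρ = 1 − 6Σd² / [n(n²−1)] = 1 − 6×26 / (5×24)
  = 1 − 156/120 = 1 − 1.30000 ≈ -0.3000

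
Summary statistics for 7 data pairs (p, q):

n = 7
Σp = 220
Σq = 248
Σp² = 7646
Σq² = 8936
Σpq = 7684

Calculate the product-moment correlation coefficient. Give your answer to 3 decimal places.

r = (nΣpq − ΣpΣq) / √[(nΣp² − (Σp)²)(nΣq² − (Σq)²)]
Numerator: 7×7684 − 220×248 = -772
Denominator: √[(53522 − 48400)(62552 − 61504)] = √[5122 × 1048] = 2316.8634
r = -772 / 2316.8634 ≈ -0.333

-0.333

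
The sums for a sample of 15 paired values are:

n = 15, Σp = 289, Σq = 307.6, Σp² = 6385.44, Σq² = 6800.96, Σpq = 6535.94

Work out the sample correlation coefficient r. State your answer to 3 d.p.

r = (nΣpq − ΣpΣq) / √[(nΣp² − (Σp)²)(nΣq² − (Σq)²)]
Numerator: 15×6535.94 − 289×307.6 = 9142.7
Denominator: √[(95781.6 − 83521)(102014.4 − 94617.76)] = √[12260.6 × 7396.64] = 9522.9851
r = 9142.7 / 9522.9851 ≈ 0.960

0.960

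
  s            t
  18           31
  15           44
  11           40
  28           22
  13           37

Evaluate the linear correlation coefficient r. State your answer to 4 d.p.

n = 5, Σs = 85, Σt = 174, Σs² = 1623, Σt² = 6350, Σst = 2755
nΣst − ΣsΣt = 13775 − 14790 = -1015
nΣs² − (Σs)² = 8115 − 7225 = 890; nΣt² − (Σt)² = 31750 − 30276 = 1474
r = -1015 / √(890 × 1474) = -1015 / 1145.3646 ≈ -0.8862

-0.8862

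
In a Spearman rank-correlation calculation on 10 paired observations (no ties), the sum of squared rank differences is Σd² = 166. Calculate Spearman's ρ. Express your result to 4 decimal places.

-0.0061

ρ = 1 − 6Σd² / [n(n²−1)] = 1 − 6×166 / (10×99)
  = 1 − 996/990 = 1 − 1.00606 ≈ -0.0061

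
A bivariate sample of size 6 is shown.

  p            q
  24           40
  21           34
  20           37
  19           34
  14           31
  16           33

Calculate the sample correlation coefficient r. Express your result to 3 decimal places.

0.894

n = 6, Σp = 114, Σq = 209, Σp² = 2230, Σq² = 7331, Σpq = 4022
nΣpq − ΣpΣq = 24132 − 23826 = 306
nΣp² − (Σp)² = 13380 − 12996 = 384; nΣq² − (Σq)² = 43986 − 43681 = 305
r = 306 / √(384 × 305) = 306 / 342.2280 ≈ 0.894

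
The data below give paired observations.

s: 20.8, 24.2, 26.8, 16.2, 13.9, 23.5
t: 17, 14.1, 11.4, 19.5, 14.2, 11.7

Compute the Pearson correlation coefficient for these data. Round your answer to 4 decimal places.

n = 6, Σs = 125.4, Σt = 87.9, Σs² = 2744.42, Σt² = 1336.55, Σst = 1788.57
nΣst − ΣsΣt = 10731.42 − 11022.66 = -291.24
nΣs² − (Σs)² = 16466.52 − 15725.16 = 741.36; nΣt² − (Σt)² = 8019.3 − 7726.41 = 292.89
r = -291.24 / √(741.36 × 292.89) = -291.24 / 465.9795 ≈ -0.6250

-0.6250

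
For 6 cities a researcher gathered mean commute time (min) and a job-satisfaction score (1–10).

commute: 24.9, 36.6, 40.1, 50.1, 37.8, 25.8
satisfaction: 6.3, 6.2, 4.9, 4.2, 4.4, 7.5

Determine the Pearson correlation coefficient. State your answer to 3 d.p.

-0.845

n = 6, Σx = 215.3, Σy = 33.5, Σx² = 8172.07, Σy² = 195.39, Σxy = 1150.52
nΣxy − ΣxΣy = 6903.12 − 7212.55 = -309.43
nΣx² − (Σx)² = 49032.42 − 46354.09 = 2678.33; nΣy² − (Σy)² = 1172.34 − 1122.25 = 50.09
r = -309.43 / √(2678.33 × 50.09) = -309.43 / 366.2752 ≈ -0.845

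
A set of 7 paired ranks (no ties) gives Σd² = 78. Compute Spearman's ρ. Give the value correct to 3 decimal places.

ρ = 1 − 6Σd² / [n(n²−1)] = 1 − 6×78 / (7×48)
  = 1 − 468/336 = 1 − 1.3929 ≈ -0.393

-0.393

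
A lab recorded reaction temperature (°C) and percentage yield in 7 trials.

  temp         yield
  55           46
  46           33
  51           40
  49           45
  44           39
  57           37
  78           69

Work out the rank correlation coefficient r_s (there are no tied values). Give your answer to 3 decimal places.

0.536

Rank temp: 5, 2, 4, 3, 1, 6, 7
Rank yield: 6, 1, 4, 5, 3, 2, 7
d = rank(temp) − rank(yield): -1, 1, 0, -2, -2, 4, 0; Σd² = 26
ρ = 1 − 6Σd² / [n(n²−1)] = 1 − 6×26 / (7×48) = 1 − 156/336 ≈ 0.536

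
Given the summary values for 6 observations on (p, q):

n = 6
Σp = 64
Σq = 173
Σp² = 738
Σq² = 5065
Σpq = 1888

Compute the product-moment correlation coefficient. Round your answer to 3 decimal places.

r = (nΣpq − ΣpΣq) / √[(nΣp² − (Σp)²)(nΣq² − (Σq)²)]
Numerator: 6×1888 − 64×173 = 256
Denominator: √[(4428 − 4096)(30390 − 29929)] = √[332 × 461] = 391.2186
r = 256 / 391.2186 ≈ 0.654

0.654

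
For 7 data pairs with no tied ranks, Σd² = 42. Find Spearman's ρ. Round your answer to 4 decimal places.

ρ = 1 − 6Σd² / [n(n²−1)] = 1 − 6×42 / (7×48)
  = 1 − 252/336 = 1 − 0.75000 ≈ 0.2500

0.2500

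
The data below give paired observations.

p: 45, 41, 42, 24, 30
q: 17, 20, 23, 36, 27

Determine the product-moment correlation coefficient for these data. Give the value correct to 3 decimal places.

-0.955

n = 5, Σp = 182, Σq = 123, Σp² = 6946, Σq² = 3243, Σpq = 4225
nΣpq − ΣpΣq = 21125 − 22386 = -1261
nΣp² − (Σp)² = 34730 − 33124 = 1606; nΣq² − (Σq)² = 16215 − 15129 = 1086
r = -1261 / √(1606 × 1086) = -1261 / 1320.6498 ≈ -0.955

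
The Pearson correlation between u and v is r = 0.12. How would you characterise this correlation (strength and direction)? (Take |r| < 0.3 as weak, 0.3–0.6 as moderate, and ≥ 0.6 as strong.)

r = 0.12 > 0 so the relationship is positive.
|r| = 0.12, which falls in the weak range.

weak positive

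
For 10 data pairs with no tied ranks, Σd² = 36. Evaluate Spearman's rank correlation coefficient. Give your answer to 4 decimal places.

0.7818

ρ = 1 − 6Σd² / [n(n²−1)] = 1 − 6×36 / (10×99)
  = 1 − 216/990 = 1 − 0.21818 ≈ 0.7818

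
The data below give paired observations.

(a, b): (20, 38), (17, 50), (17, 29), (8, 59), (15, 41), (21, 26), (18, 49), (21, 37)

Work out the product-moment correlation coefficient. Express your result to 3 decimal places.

-0.723

n = 8, Σa = 137, Σb = 329, Σa² = 2473, Σb² = 14393, Σab = 5395
nΣab − ΣaΣb = 43160 − 45073 = -1913
nΣa² − (Σa)² = 19784 − 18769 = 1015; nΣb² − (Σb)² = 115144 − 108241 = 6903
r = -1913 / √(1015 × 6903) = -1913 / 2646.9879 ≈ -0.723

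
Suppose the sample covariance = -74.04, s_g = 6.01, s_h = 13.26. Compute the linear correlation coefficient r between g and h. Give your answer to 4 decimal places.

-0.9291

r = Cov(g,h) / (s_g · s_h) = -74.04 / (6.01 × 13.26)
  = -74.04 / 79.6926 ≈ -0.9291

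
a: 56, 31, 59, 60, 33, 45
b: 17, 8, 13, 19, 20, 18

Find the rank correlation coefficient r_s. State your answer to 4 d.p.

0.2000

Rank a: 4, 1, 5, 6, 2, 3
Rank b: 3, 1, 2, 5, 6, 4
d = rank(a) − rank(b): 1, 0, 3, 1, -4, -1; Σd² = 28
ρ = 1 − 6Σd² / [n(n²−1)] = 1 − 6×28 / (6×35) = 1 − 168/210 ≈ 0.2000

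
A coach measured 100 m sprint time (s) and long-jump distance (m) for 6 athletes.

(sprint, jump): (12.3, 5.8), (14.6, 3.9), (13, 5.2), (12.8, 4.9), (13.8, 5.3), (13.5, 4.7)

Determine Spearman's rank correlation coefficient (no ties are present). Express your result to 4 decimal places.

-0.6000

Rank sprint: 1, 6, 3, 2, 5, 4
Rank jump: 6, 1, 4, 3, 5, 2
d = rank(sprint) − rank(jump): -5, 5, -1, -1, 0, 2; Σd² = 56
ρ = 1 − 6Σd² / [n(n²−1)] = 1 − 6×56 / (6×35) = 1 − 336/210 ≈ -0.6000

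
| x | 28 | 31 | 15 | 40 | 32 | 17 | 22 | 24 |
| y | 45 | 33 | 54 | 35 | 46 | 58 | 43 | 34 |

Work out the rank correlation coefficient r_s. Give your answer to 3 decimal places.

-0.524

Rank x: 5, 6, 1, 8, 7, 2, 3, 4
Rank y: 5, 1, 7, 3, 6, 8, 4, 2
d = rank(x) − rank(y): 0, 5, -6, 5, 1, -6, -1, 2; Σd² = 128
ρ = 1 − 6Σd² / [n(n²−1)] = 1 − 6×128 / (8×63) = 1 − 768/504 ≈ -0.524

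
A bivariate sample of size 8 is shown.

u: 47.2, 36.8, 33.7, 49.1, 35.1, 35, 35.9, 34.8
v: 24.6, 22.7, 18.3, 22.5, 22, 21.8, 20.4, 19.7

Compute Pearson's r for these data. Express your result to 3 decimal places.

0.690

n = 8, Σu = 307.6, Σv = 172, Σu² = 12085.44, Σv² = 3725.08, Σuv = 6671.06
nΣuv − ΣuΣv = 53368.48 − 52907.2 = 461.28
nΣu² − (Σu)² = 96683.52 − 94617.76 = 2065.76; nΣv² − (Σv)² = 29800.64 − 29584 = 216.64
r = 461.28 / √(2065.76 × 216.64) = 461.28 / 668.9740 ≈ 0.690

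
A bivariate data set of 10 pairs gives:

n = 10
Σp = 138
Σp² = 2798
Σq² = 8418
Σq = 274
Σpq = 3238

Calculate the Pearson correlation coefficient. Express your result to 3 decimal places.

-0.602

r = (nΣpq − ΣpΣq) / √[(nΣp² − (Σp)²)(nΣq² − (Σq)²)]
Numerator: 10×3238 − 138×274 = -5432
Denominator: √[(27980 − 19044)(84180 − 75076)] = √[8936 × 9104] = 9019.6089
r = -5432 / 9019.6089 ≈ -0.602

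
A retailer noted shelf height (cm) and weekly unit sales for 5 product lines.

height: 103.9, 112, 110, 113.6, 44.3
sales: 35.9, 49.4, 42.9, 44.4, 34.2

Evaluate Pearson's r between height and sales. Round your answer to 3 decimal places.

n = 5, Σx = 483.8, Σy = 206.8, Σx² = 50306.66, Σy² = 8710.58, Σxy = 20540.71
nΣxy − ΣxΣy = 102703.55 − 100049.84 = 2653.71
nΣx² − (Σx)² = 251533.3 − 234062.44 = 17470.86; nΣy² − (Σy)² = 43552.9 − 42766.24 = 786.66
r = 2653.71 / √(17470.86 × 786.66) = 2653.71 / 3707.2398 ≈ 0.716

0.716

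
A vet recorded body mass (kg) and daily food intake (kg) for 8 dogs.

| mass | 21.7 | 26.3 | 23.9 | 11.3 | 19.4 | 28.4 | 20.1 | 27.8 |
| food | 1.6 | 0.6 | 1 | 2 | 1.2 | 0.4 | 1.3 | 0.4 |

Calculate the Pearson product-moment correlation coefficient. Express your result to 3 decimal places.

-0.933

n = 8, Σx = 178.9, Σy = 8.5, Σx² = 4221.25, Σy² = 11.37, Σxy = 168.89
nΣxy − ΣxΣy = 1351.12 − 1520.65 = -169.53
nΣx² − (Σx)² = 33770 − 32005.21 = 1764.79; nΣy² − (Σy)² = 90.96 − 72.25 = 18.71
r = -169.53 / √(1764.79 × 18.71) = -169.53 / 181.7119 ≈ -0.933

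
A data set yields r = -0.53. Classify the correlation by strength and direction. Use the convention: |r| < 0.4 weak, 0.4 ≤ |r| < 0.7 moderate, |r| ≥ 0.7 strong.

moderate negative

r = -0.53 < 0 so the relationship is negative.
|r| = 0.53, which falls in the moderate range.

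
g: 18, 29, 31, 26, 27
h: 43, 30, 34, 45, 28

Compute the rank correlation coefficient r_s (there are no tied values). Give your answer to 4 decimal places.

-0.5000

Rank g: 1, 4, 5, 2, 3
Rank h: 4, 2, 3, 5, 1
d = rank(g) − rank(h): -3, 2, 2, -3, 2; Σd² = 30
ρ = 1 − 6Σd² / [n(n²−1)] = 1 − 6×30 / (5×24) = 1 − 180/120 ≈ -0.5000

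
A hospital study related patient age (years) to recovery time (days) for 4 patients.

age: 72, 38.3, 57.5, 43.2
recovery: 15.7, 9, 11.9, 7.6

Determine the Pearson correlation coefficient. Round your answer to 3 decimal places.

0.956

n = 4, Σx = 211, Σy = 44.2, Σx² = 11823.38, Σy² = 526.86, Σxy = 2487.67
nΣxy − ΣxΣy = 9950.68 − 9326.2 = 624.48
nΣx² − (Σx)² = 47293.52 − 44521 = 2772.52; nΣy² − (Σy)² = 2107.44 − 1953.64 = 153.8
r = 624.48 / √(2772.52 × 153.8) = 624.48 / 653.0035 ≈ 0.956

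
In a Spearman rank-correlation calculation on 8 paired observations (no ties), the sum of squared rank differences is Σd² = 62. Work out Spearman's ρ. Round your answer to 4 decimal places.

0.2619

ρ = 1 − 6Σd² / [n(n²−1)] = 1 − 6×62 / (8×63)
  = 1 − 372/504 = 1 − 0.73810 ≈ 0.2619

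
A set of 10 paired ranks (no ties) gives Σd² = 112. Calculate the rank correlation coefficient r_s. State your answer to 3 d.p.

0.321

ρ = 1 − 6Σd² / [n(n²−1)] = 1 − 6×112 / (10×99)
  = 1 − 672/990 = 1 − 0.6788 ≈ 0.321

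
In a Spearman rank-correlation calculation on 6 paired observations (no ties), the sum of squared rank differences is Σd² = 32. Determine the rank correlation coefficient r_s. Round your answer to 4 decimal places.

ρ = 1 − 6Σd² / [n(n²−1)] = 1 − 6×32 / (6×35)
  = 1 − 192/210 = 1 − 0.91429 ≈ 0.0857

0.0857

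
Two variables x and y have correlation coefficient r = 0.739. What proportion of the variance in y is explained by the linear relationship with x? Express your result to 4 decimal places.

r² = (0.739)² = 0.5461

0.5461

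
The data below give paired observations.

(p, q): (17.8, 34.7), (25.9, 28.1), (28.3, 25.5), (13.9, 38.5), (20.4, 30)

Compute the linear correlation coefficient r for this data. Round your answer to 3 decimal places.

-0.973

n = 5, Σp = 106.3, Σq = 156.8, Σp² = 2397.91, Σq² = 5026.2, Σpq = 3214.25
nΣpq − ΣpΣq = 16071.25 − 16667.84 = -596.59
nΣp² − (Σp)² = 11989.55 − 11299.69 = 689.86; nΣq² − (Σq)² = 25131 − 24586.24 = 544.76
r = -596.59 / √(689.86 × 544.76) = -596.59 / 613.0319 ≈ -0.973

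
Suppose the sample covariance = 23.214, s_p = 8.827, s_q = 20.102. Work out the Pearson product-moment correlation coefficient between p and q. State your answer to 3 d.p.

0.131

r = Cov(p,q) / (s_p · s_q) = 23.214 / (8.827 × 20.102)
  = 23.214 / 177.4404 ≈ 0.131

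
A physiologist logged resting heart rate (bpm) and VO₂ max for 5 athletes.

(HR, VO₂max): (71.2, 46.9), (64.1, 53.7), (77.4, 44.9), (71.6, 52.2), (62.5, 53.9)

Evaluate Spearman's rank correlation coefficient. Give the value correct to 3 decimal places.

Rank HR: 3, 2, 5, 4, 1
Rank VO₂max: 2, 4, 1, 3, 5
d = rank(HR) − rank(VO₂max): 1, -2, 4, 1, -4; Σd² = 38
ρ = 1 − 6Σd² / [n(n²−1)] = 1 − 6×38 / (5×24) = 1 − 228/120 ≈ -0.900

-0.900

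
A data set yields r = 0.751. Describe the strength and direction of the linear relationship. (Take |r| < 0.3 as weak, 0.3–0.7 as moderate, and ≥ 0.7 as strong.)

r = 0.751 > 0 so the relationship is positive.
|r| = 0.751, which falls in the strong range.

strong positive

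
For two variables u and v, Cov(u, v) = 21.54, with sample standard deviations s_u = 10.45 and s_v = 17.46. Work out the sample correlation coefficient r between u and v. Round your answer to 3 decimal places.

0.118

r = Cov(u,v) / (s_u · s_v) = 21.54 / (10.45 × 17.46)
  = 21.54 / 182.4570 ≈ 0.118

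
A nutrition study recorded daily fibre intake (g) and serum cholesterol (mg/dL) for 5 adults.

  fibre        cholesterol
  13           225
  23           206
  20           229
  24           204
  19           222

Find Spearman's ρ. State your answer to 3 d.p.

Rank fibre: 1, 4, 3, 5, 2
Rank cholesterol: 4, 2, 5, 1, 3
d = rank(fibre) − rank(cholesterol): -3, 2, -2, 4, -1; Σd² = 34
ρ = 1 − 6Σd² / [n(n²−1)] = 1 − 6×34 / (5×24) = 1 − 204/120 ≈ -0.700

-0.700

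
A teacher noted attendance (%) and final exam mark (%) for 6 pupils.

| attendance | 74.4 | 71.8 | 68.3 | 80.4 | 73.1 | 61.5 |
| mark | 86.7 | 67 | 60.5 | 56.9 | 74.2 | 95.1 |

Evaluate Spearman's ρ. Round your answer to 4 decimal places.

Rank attendance: 5, 3, 2, 6, 4, 1
Rank mark: 5, 3, 2, 1, 4, 6
d = rank(attendance) − rank(mark): 0, 0, 0, 5, 0, -5; Σd² = 50
ρ = 1 − 6Σd² / [n(n²−1)] = 1 − 6×50 / (6×35) = 1 − 300/210 ≈ -0.4286

-0.4286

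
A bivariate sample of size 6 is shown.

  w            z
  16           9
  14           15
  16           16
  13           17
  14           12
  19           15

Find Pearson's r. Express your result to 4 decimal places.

-0.1248

n = 6, Σw = 92, Σz = 84, Σw² = 1434, Σz² = 1220, Σwz = 1284
nΣwz − ΣwΣz = 7704 − 7728 = -24
nΣw² − (Σw)² = 8604 − 8464 = 140; nΣz² − (Σz)² = 7320 − 7056 = 264
r = -24 / √(140 × 264) = -24 / 192.2498 ≈ -0.1248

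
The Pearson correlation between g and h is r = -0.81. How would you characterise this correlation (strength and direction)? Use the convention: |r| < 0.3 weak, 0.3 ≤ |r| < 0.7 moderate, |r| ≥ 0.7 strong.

r = -0.81 < 0 so the relationship is negative.
|r| = 0.81, which falls in the strong range.

strong negative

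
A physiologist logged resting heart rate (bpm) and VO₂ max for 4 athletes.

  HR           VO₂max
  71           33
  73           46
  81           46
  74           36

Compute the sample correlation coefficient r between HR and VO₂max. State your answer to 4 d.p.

0.6385

n = 4, Σx = 299, Σy = 161, Σx² = 22407, Σy² = 6617, Σxy = 12091
nΣxy − ΣxΣy = 48364 − 48139 = 225
nΣx² − (Σx)² = 89628 − 89401 = 227; nΣy² − (Σy)² = 26468 − 25921 = 547
r = 225 / √(227 × 547) = 225 / 352.3762 ≈ 0.6385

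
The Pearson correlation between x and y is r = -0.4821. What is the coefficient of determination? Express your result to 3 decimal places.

0.232

r² = (-0.4821)² = 0.232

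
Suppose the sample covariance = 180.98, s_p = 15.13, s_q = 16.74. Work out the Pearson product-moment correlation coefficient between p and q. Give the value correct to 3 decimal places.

r = Cov(p,q) / (s_p · s_q) = 180.98 / (15.13 × 16.74)
  = 180.98 / 253.2762 ≈ 0.715

0.715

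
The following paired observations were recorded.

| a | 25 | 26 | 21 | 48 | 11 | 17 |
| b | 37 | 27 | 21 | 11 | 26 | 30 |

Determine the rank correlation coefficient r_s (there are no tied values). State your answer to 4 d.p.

Rank a: 4, 5, 3, 6, 1, 2
Rank b: 6, 4, 2, 1, 3, 5
d = rank(a) − rank(b): -2, 1, 1, 5, -2, -3; Σd² = 44
ρ = 1 − 6Σd² / [n(n²−1)] = 1 − 6×44 / (6×35) = 1 − 264/210 ≈ -0.2571

-0.2571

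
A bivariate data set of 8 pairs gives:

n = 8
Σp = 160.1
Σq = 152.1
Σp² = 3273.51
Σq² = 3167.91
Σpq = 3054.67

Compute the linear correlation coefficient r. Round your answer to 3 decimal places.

0.078

r = (nΣpq − ΣpΣq) / √[(nΣp² − (Σp)²)(nΣq² − (Σq)²)]
Numerator: 8×3054.67 − 160.1×152.1 = 86.15
Denominator: √[(26188.08 − 25632.01)(25343.28 − 23134.41)] = √[556.07 × 2208.87] = 1108.2808
r = 86.15 / 1108.2808 ≈ 0.078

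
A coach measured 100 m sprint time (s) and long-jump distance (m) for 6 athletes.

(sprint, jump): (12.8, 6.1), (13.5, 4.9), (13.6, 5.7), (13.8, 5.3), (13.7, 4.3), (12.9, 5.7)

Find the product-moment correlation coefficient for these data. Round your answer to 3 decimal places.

-0.676

n = 6, Σx = 80.3, Σy = 32, Σx² = 1075.59, Σy² = 172.78, Σxy = 427.33
nΣxy − ΣxΣy = 2563.98 − 2569.6 = -5.62
nΣx² − (Σx)² = 6453.54 − 6448.09 = 5.45; nΣy² − (Σy)² = 1036.68 − 1024 = 12.68
r = -5.62 / √(5.45 × 12.68) = -5.62 / 8.3130 ≈ -0.676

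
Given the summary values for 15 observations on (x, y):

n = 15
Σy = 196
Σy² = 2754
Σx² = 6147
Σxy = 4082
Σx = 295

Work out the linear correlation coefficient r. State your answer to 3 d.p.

r = (nΣxy − ΣxΣy) / √[(nΣx² − (Σx)²)(nΣy² − (Σy)²)]
Numerator: 15×4082 − 295×196 = 3410
Denominator: √[(92205 − 87025)(41310 − 38416)] = √[5180 × 2894] = 3871.8109
r = 3410 / 3871.8109 ≈ 0.881

0.881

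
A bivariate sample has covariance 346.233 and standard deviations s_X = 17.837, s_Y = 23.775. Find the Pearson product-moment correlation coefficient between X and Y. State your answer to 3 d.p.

r = Cov(X,Y) / (s_X · s_Y) = 346.233 / (17.837 × 23.775)
  = 346.233 / 424.0747 ≈ 0.816

0.816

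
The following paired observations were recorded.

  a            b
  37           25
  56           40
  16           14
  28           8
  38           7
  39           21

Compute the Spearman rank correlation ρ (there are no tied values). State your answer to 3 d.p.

0.486

Rank a: 3, 6, 1, 2, 4, 5
Rank b: 5, 6, 3, 2, 1, 4
d = rank(a) − rank(b): -2, 0, -2, 0, 3, 1; Σd² = 18
ρ = 1 − 6Σd² / [n(n²−1)] = 1 − 6×18 / (6×35) = 1 − 108/210 ≈ 0.486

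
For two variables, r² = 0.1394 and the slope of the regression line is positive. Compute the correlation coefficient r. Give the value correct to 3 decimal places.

|r| = √0.1394 = 0.373
The association is positive, so r = 0.373.

0.373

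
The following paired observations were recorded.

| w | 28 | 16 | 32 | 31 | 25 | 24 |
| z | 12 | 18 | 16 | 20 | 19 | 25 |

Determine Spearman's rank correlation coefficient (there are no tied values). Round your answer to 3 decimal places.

Rank w: 4, 1, 6, 5, 3, 2
Rank z: 1, 3, 2, 5, 4, 6
d = rank(w) − rank(z): 3, -2, 4, 0, -1, -4; Σd² = 46
ρ = 1 − 6Σd² / [n(n²−1)] = 1 − 6×46 / (6×35) = 1 − 276/210 ≈ -0.314

-0.314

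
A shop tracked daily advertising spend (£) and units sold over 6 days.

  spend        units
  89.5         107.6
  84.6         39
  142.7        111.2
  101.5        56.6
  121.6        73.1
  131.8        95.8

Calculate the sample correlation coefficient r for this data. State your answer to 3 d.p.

0.566

n = 6, Σx = 671.7, Σy = 483.3, Σx² = 77990.75, Σy² = 43189.01, Σxy = 56058.14
nΣxy − ΣxΣy = 336348.84 − 324632.61 = 11716.23
nΣx² − (Σx)² = 467944.5 − 451180.89 = 16763.61; nΣy² − (Σy)² = 259134.06 − 233578.89 = 25555.17
r = 11716.23 / √(16763.61 × 25555.17) = 11716.23 / 20697.7512 ≈ 0.566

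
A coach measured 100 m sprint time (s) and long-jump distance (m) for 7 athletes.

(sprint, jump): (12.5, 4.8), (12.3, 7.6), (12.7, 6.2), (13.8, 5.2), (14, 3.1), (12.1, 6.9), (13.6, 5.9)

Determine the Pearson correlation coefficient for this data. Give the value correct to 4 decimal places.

-0.7211

n = 7, Σx = 91, Σy = 39.7, Σx² = 1186.64, Σy² = 238.31, Σxy = 511.11
nΣxy − ΣxΣy = 3577.77 − 3612.7 = -34.93
nΣx² − (Σx)² = 8306.48 − 8281 = 25.48; nΣy² − (Σy)² = 1668.17 − 1576.09 = 92.08
r = -34.93 / √(25.48 × 92.08) = -34.93 / 48.4376 ≈ -0.7211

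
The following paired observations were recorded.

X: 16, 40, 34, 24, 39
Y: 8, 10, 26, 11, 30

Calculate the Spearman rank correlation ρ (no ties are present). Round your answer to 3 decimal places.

0.400

Rank X: 1, 5, 3, 2, 4
Rank Y: 1, 2, 4, 3, 5
d = rank(X) − rank(Y): 0, 3, -1, -1, -1; Σd² = 12
ρ = 1 − 6Σd² / [n(n²−1)] = 1 − 6×12 / (5×24) = 1 − 72/120 ≈ 0.400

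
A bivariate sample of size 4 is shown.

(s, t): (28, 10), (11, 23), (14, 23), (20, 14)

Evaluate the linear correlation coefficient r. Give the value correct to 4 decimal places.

-0.9658

n = 4, Σs = 73, Σt = 70, Σs² = 1501, Σt² = 1354, Σst = 1135
nΣst − ΣsΣt = 4540 − 5110 = -570
nΣs² − (Σs)² = 6004 − 5329 = 675; nΣt² − (Σt)² = 5416 − 4900 = 516
r = -570 / √(675 × 516) = -570 / 590.1695 ≈ -0.9658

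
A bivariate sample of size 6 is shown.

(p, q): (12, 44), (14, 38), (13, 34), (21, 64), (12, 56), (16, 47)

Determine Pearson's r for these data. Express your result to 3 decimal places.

0.618

n = 6, Σp = 88, Σq = 283, Σp² = 1350, Σq² = 13977, Σpq = 4270
nΣpq − ΣpΣq = 25620 − 24904 = 716
nΣp² − (Σp)² = 8100 − 7744 = 356; nΣq² − (Σq)² = 83862 − 80089 = 3773
r = 716 / √(356 × 3773) = 716 / 1158.9599 ≈ 0.618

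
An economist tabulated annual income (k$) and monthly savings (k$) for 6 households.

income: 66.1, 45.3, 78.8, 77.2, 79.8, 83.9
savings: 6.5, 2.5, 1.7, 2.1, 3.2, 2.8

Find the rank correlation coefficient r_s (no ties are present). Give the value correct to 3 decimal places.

0.029

Rank income: 2, 1, 4, 3, 5, 6
Rank savings: 6, 3, 1, 2, 5, 4
d = rank(income) − rank(savings): -4, -2, 3, 1, 0, 2; Σd² = 34
ρ = 1 − 6Σd² / [n(n²−1)] = 1 − 6×34 / (6×35) = 1 − 204/210 ≈ 0.029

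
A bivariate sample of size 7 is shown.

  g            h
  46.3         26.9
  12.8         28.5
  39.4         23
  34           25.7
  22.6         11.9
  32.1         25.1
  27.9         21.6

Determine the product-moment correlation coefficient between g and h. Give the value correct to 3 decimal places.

n = 7, Σg = 215.1, Σh = 162.7, Σg² = 7335.47, Σh² = 3963.53, Σgh = 5067.56
nΣgh − ΣgΣh = 35472.92 − 34996.77 = 476.15
nΣg² − (Σg)² = 51348.29 − 46268.01 = 5080.28; nΣh² − (Σh)² = 27744.71 − 26471.29 = 1273.42
r = 476.15 / √(5080.28 × 1273.42) = 476.15 / 2543.4878 ≈ 0.187

0.187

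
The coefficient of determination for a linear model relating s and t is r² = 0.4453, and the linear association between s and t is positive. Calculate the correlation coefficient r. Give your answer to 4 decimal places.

|r| = √0.4453 = 0.6673
The association is positive, so r = 0.6673.

0.6673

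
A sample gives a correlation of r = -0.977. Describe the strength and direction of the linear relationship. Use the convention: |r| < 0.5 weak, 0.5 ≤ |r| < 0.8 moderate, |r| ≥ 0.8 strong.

r = -0.977 < 0 so the relationship is negative.
|r| = 0.977, which falls in the strong range.

strong negative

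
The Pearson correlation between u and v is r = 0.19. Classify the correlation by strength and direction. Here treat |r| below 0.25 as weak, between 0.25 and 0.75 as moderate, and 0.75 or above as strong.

r = 0.19 > 0 so the relationship is positive.
|r| = 0.19, which falls in the weak range.

weak positive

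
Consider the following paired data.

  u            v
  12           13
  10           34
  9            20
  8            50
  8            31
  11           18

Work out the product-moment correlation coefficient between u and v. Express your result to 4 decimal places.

-0.7475

n = 6, Σu = 58, Σv = 166, Σu² = 574, Σv² = 5510, Σuv = 1522
nΣuv − ΣuΣv = 9132 − 9628 = -496
nΣu² − (Σu)² = 3444 − 3364 = 80; nΣv² − (Σv)² = 33060 − 27556 = 5504
r = -496 / √(80 × 5504) = -496 / 663.5661 ≈ -0.7475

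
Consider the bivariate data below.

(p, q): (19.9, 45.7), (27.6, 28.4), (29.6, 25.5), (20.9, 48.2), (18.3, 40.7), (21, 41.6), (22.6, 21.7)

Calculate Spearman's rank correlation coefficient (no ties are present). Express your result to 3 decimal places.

-0.643

Rank p: 2, 6, 7, 3, 1, 4, 5
Rank q: 6, 3, 2, 7, 4, 5, 1
d = rank(p) − rank(q): -4, 3, 5, -4, -3, -1, 4; Σd² = 92
ρ = 1 − 6Σd² / [n(n²−1)] = 1 − 6×92 / (7×48) = 1 − 552/336 ≈ -0.643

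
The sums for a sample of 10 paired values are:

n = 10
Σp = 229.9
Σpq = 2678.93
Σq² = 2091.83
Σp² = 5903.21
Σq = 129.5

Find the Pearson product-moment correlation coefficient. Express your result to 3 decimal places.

r = (nΣpq − ΣpΣq) / √[(nΣp² − (Σp)²)(nΣq² − (Σq)²)]
Numerator: 10×2678.93 − 229.9×129.5 = -2982.75
Denominator: √[(59032.1 − 52854.01)(20918.3 − 16770.25)] = √[6178.09 × 4148.05] = 5062.3143
r = -2982.75 / 5062.3143 ≈ -0.589

-0.589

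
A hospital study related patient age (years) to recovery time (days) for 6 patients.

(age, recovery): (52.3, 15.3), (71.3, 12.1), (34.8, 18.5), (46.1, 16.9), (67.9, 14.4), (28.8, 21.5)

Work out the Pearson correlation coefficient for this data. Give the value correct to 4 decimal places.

-0.9606

n = 6, Σx = 301.2, Σy = 98.7, Σx² = 16595.08, Σy² = 1677.97, Σxy = 4682.77
nΣxy − ΣxΣy = 28096.62 − 29728.44 = -1631.82
nΣx² − (Σx)² = 99570.48 − 90721.44 = 8849.04; nΣy² − (Σy)² = 10067.82 − 9741.69 = 326.13
r = -1631.82 / √(8849.04 × 326.13) = -1631.82 / 1698.8047 ≈ -0.9606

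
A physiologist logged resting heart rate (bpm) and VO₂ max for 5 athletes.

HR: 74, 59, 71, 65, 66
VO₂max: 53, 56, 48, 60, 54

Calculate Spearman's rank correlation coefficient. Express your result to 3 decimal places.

Rank HR: 5, 1, 4, 2, 3
Rank VO₂max: 2, 4, 1, 5, 3
d = rank(HR) − rank(VO₂max): 3, -3, 3, -3, 0; Σd² = 36
ρ = 1 − 6Σd² / [n(n²−1)] = 1 − 6×36 / (5×24) = 1 − 216/120 ≈ -0.800

-0.800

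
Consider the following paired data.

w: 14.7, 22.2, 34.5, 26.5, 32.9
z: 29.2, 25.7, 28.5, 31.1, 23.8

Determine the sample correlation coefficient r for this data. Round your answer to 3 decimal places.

-0.295

n = 5, Σw = 130.8, Σz = 138.3, Σw² = 3683.84, Σz² = 3859.03, Σwz = 3590.2
nΣwz − ΣwΣz = 17951 − 18089.64 = -138.64
nΣw² − (Σw)² = 18419.2 − 17108.64 = 1310.56; nΣz² − (Σz)² = 19295.15 − 19126.89 = 168.26
r = -138.64 / √(1310.56 × 168.26) = -138.64 / 469.5901 ≈ -0.295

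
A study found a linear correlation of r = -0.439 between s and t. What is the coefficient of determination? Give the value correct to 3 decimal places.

r² = (-0.439)² = 0.193

0.193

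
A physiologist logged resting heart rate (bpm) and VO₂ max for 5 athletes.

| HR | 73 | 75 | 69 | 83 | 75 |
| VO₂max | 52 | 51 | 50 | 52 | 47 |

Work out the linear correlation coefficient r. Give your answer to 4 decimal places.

n = 5, Σx = 375, Σy = 252, Σx² = 28229, Σy² = 12718, Σxy = 18912
nΣxy − ΣxΣy = 94560 − 94500 = 60
nΣx² − (Σx)² = 141145 − 140625 = 520; nΣy² − (Σy)² = 63590 − 63504 = 86
r = 60 / √(520 × 86) = 60 / 211.4710 ≈ 0.2837

0.2837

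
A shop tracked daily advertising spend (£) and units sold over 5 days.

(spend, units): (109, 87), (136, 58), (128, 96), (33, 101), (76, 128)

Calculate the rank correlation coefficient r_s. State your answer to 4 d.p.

Rank spend: 3, 5, 4, 1, 2
Rank units: 2, 1, 3, 4, 5
d = rank(spend) − rank(units): 1, 4, 1, -3, -3; Σd² = 36
ρ = 1 − 6Σd² / [n(n²−1)] = 1 − 6×36 / (5×24) = 1 − 216/120 ≈ -0.8000

-0.8000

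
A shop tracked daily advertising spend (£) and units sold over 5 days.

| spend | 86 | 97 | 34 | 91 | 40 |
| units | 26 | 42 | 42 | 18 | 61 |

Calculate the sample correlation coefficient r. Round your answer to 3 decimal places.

n = 5, Σx = 348, Σy = 189, Σx² = 27842, Σy² = 8249, Σxy = 11816
nΣxy − ΣxΣy = 59080 − 65772 = -6692
nΣx² − (Σx)² = 139210 − 121104 = 18106; nΣy² − (Σy)² = 41245 − 35721 = 5524
r = -6692 / √(18106 × 5524) = -6692 / 10000.8772 ≈ -0.669

-0.669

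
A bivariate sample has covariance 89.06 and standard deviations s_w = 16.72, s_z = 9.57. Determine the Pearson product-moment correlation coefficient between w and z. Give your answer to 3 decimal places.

r = Cov(w,z) / (s_w · s_z) = 89.06 / (16.72 × 9.57)
  = 89.06 / 160.0104 ≈ 0.557

0.557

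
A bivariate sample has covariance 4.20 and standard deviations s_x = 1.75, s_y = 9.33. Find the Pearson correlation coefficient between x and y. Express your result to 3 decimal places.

0.257

r = Cov(x,y) / (s_x · s_y) = 4.20 / (1.75 × 9.33)
  = 4.20 / 16.3275 ≈ 0.257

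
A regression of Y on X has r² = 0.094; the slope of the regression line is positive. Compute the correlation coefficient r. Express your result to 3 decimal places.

|r| = √0.094 = 0.307
The association is positive, so r = 0.307.

0.307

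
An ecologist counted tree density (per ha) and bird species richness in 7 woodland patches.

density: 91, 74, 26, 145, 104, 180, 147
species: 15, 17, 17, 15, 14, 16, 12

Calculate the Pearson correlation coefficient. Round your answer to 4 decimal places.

-0.4961

n = 7, Σx = 767, Σy = 106, Σx² = 100283, Σy² = 1624, Σxy = 11340
nΣxy − ΣxΣy = 79380 − 81302 = -1922
nΣx² − (Σx)² = 701981 − 588289 = 113692; nΣy² − (Σy)² = 11368 − 11236 = 132
r = -1922 / √(113692 × 132) = -1922 / 3873.9313 ≈ -0.4961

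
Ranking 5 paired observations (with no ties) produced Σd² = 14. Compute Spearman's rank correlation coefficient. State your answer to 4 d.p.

ρ = 1 − 6Σd² / [n(n²−1)] = 1 − 6×14 / (5×24)
  = 1 − 84/120 = 1 − 0.70000 ≈ 0.3000

0.3000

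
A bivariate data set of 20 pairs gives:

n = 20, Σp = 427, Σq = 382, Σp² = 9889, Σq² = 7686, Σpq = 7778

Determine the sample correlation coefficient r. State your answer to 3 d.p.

-0.688

r = (nΣpq − ΣpΣq) / √[(nΣp² − (Σp)²)(nΣq² − (Σq)²)]
Numerator: 20×7778 − 427×382 = -7554
Denominator: √[(197780 − 182329)(153720 − 145924)] = √[15451 × 7796] = 10975.2447
r = -7554 / 10975.2447 ≈ -0.688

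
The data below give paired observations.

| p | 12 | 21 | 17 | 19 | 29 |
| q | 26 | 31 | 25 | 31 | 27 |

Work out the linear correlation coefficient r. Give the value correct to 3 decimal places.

0.227

n = 5, Σp = 98, Σq = 140, Σp² = 2076, Σq² = 3952, Σpq = 2760
nΣpq − ΣpΣq = 13800 − 13720 = 80
nΣp² − (Σp)² = 10380 − 9604 = 776; nΣq² − (Σq)² = 19760 − 19600 = 160
r = 80 / √(776 × 160) = 80 / 352.3634 ≈ 0.227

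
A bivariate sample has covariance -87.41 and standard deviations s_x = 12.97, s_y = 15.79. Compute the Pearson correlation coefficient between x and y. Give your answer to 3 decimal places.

-0.427

r = Cov(x,y) / (s_x · s_y) = -87.41 / (12.97 × 15.79)
  = -87.41 / 204.7963 ≈ -0.427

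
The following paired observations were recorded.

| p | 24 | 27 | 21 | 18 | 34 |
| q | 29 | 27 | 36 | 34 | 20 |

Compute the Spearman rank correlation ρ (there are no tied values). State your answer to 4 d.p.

Rank p: 3, 4, 2, 1, 5
Rank q: 3, 2, 5, 4, 1
d = rank(p) − rank(q): 0, 2, -3, -3, 4; Σd² = 38
ρ = 1 − 6Σd² / [n(n²−1)] = 1 − 6×38 / (5×24) = 1 − 228/120 ≈ -0.9000

-0.9000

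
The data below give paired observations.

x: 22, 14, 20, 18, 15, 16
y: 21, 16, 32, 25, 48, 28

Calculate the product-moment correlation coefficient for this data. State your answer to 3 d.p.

-0.181

n = 6, Σx = 105, Σy = 170, Σx² = 1885, Σy² = 5434, Σxy = 2944
nΣxy − ΣxΣy = 17664 − 17850 = -186
nΣx² − (Σx)² = 11310 − 11025 = 285; nΣy² − (Σy)² = 32604 − 28900 = 3704
r = -186 / √(285 × 3704) = -186 / 1027.4434 ≈ -0.181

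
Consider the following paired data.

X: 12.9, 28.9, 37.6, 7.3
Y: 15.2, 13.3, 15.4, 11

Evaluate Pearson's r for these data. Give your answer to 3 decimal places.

n = 4, ΣX = 86.7, ΣY = 54.9, ΣX² = 2468.67, ΣY² = 766.09, ΣXY = 1239.79
nΣXY − ΣXΣY = 4959.16 − 4759.83 = 199.33
nΣX² − (ΣX)² = 9874.68 − 7516.89 = 2357.79; nΣY² − (ΣY)² = 3064.36 − 3014.01 = 50.35
r = 199.33 / √(2357.79 × 50.35) = 199.33 / 344.5500 ≈ 0.579

0.579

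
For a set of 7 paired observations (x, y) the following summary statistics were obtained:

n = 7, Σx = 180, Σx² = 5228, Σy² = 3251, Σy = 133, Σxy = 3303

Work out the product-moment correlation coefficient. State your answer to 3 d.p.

r = (nΣxy − ΣxΣy) / √[(nΣx² − (Σx)²)(nΣy² − (Σy)²)]
Numerator: 7×3303 − 180×133 = -819
Denominator: √[(36596 − 32400)(22757 − 17689)] = √[4196 × 5068] = 4611.4345
r = -819 / 4611.4345 ≈ -0.178

-0.178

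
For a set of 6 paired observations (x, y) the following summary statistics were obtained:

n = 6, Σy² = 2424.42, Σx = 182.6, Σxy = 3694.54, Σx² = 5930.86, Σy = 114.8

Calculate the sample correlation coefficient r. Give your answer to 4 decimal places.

0.6880

r = (nΣxy − ΣxΣy) / √[(nΣx² − (Σx)²)(nΣy² − (Σy)²)]
Numerator: 6×3694.54 − 182.6×114.8 = 1204.76
Denominator: √[(35585.16 − 33342.76)(14546.52 − 13179.04)] = √[2242.4 × 1367.48] = 1751.1245
r = 1204.76 / 1751.1245 ≈ 0.6880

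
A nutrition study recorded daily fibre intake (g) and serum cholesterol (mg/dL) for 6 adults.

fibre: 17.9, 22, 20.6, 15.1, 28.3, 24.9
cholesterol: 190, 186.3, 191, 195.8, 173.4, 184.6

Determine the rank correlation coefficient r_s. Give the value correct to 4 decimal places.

-0.9429

Rank fibre: 2, 4, 3, 1, 6, 5
Rank cholesterol: 4, 3, 5, 6, 1, 2
d = rank(fibre) − rank(cholesterol): -2, 1, -2, -5, 5, 3; Σd² = 68
ρ = 1 − 6Σd² / [n(n²−1)] = 1 − 6×68 / (6×35) = 1 − 408/210 ≈ -0.9429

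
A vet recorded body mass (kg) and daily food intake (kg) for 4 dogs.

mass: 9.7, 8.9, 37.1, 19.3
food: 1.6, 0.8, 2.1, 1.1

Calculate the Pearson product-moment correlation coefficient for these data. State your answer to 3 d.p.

n = 4, Σx = 75, Σy = 5.6, Σx² = 1922.2, Σy² = 8.82, Σxy = 121.78
nΣxy − ΣxΣy = 487.12 − 420 = 67.12
nΣx² − (Σx)² = 7688.8 − 5625 = 2063.8; nΣy² − (Σy)² = 35.28 − 31.36 = 3.92
r = 67.12 / √(2063.8 × 3.92) = 67.12 / 89.9450 ≈ 0.746

0.746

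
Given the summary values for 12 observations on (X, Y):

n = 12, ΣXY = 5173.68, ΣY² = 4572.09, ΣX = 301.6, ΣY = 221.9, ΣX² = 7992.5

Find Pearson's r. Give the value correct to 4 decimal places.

-0.9176

r = (nΣXY − ΣXΣY) / √[(nΣX² − (ΣX)²)(nΣY² − (ΣY)²)]
Numerator: 12×5173.68 − 301.6×221.9 = -4840.88
Denominator: √[(95910 − 90962.56)(54865.08 − 49239.61)] = √[4947.44 × 5625.47] = 5275.5735
r = -4840.88 / 5275.5735 ≈ -0.9176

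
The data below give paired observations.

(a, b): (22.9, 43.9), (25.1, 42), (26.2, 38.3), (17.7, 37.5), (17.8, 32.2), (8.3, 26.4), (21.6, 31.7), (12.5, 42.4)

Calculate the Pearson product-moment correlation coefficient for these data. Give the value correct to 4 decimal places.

0.5074

n = 8, Σa = 152.1, Σb = 294.4, Σa² = 3162.69, Σb² = 11100.8, Σab = 5733.72
nΣab − ΣaΣb = 45869.76 − 44778.24 = 1091.52
nΣa² − (Σa)² = 25301.52 − 23134.41 = 2167.11; nΣb² − (Σb)² = 88806.4 − 86671.36 = 2135.04
r = 1091.52 / √(2167.11 × 2135.04) = 1091.52 / 2151.0152 ≈ 0.5074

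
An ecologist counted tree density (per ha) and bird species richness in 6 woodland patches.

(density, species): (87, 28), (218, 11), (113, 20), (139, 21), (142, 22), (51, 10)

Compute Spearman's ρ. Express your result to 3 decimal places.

0.086

Rank density: 2, 6, 3, 4, 5, 1
Rank species: 6, 2, 3, 4, 5, 1
d = rank(density) − rank(species): -4, 4, 0, 0, 0, 0; Σd² = 32
ρ = 1 − 6Σd² / [n(n²−1)] = 1 − 6×32 / (6×35) = 1 − 192/210 ≈ 0.086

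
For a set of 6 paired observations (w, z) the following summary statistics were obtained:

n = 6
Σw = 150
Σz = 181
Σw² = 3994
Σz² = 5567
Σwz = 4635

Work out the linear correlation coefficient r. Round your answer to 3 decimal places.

0.681

r = (nΣwz − ΣwΣz) / √[(nΣw² − (Σw)²)(nΣz² − (Σz)²)]
Numerator: 6×4635 − 150×181 = 660
Denominator: √[(23964 − 22500)(33402 − 32761)] = √[1464 × 641] = 968.7229
r = 660 / 968.7229 ≈ 0.681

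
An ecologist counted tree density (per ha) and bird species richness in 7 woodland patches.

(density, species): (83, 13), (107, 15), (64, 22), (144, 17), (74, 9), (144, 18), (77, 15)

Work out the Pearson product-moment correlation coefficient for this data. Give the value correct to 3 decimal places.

n = 7, Σx = 693, Σy = 109, Σx² = 75311, Σy² = 1797, Σxy = 10953
nΣxy − ΣxΣy = 76671 − 75537 = 1134
nΣx² − (Σx)² = 527177 − 480249 = 46928; nΣy² − (Σy)² = 12579 − 11881 = 698
r = 1134 / √(46928 × 698) = 1134 / 5723.2634 ≈ 0.198

0.198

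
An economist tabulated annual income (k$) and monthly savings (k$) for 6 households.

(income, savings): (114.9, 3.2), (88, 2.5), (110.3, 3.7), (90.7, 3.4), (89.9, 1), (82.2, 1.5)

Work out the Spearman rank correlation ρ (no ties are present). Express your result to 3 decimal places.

0.657

Rank income: 6, 2, 5, 4, 3, 1
Rank savings: 4, 3, 6, 5, 1, 2
d = rank(income) − rank(savings): 2, -1, -1, -1, 2, -1; Σd² = 12
ρ = 1 − 6Σd² / [n(n²−1)] = 1 − 6×12 / (6×35) = 1 − 72/210 ≈ 0.657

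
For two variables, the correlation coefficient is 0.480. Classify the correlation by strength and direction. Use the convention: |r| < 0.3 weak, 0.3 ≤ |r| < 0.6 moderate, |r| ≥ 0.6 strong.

moderate positive

r = 0.480 > 0 so the relationship is positive.
|r| = 0.480, which falls in the moderate range.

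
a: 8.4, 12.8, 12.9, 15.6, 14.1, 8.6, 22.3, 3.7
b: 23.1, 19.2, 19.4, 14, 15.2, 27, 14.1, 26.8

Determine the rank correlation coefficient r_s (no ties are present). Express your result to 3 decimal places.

-0.881

Rank a: 2, 4, 5, 7, 6, 3, 8, 1
Rank b: 6, 4, 5, 1, 3, 8, 2, 7
d = rank(a) − rank(b): -4, 0, 0, 6, 3, -5, 6, -6; Σd² = 158
ρ = 1 − 6Σd² / [n(n²−1)] = 1 − 6×158 / (8×63) = 1 − 948/504 ≈ -0.881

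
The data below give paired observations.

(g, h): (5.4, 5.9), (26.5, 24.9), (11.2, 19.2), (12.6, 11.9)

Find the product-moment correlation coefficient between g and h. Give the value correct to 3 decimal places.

n = 4, Σg = 55.7, Σh = 61.9, Σg² = 1015.61, Σh² = 1165.07, Σgh = 1056.69
nΣgh − ΣgΣh = 4226.76 − 3447.83 = 778.93
nΣg² − (Σg)² = 4062.44 − 3102.49 = 959.95; nΣh² − (Σh)² = 4660.28 − 3831.61 = 828.67
r = 778.93 / √(959.95 × 828.67) = 778.93 / 891.8978 ≈ 0.873

0.873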